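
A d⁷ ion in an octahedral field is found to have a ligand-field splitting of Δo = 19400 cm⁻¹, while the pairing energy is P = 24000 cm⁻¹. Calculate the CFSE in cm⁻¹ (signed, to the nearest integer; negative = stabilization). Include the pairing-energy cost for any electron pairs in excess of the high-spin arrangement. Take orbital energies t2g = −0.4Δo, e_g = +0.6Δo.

Δo < P, so pairing is avoided: the ground state is high-spin.
Filling d⁷ accordingly: t2g^5 e_g^2.
Orbital CFSE = -0.8Δo = -0.8 × 19400 = -15520 cm⁻¹.
High-spin has no excess pairs, so no pairing correction applies.

-15520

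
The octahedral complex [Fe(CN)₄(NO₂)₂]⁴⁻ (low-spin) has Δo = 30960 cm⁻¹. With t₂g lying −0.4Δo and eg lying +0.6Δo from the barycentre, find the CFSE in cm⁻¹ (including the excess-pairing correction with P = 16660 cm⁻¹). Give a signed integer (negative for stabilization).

Ligand charges: 4×(-1) from CN⁻ and 2×(-1) from NO₂⁻ sum to -6; with overall charge -4, Fe is +2.
Fe is in group 8, so Fe²⁺ is d⁶ (8 − 2 = 6).
The d⁶ electrons fill as t₂g⁶ eg⁰.
CFSE(orbital) = 6×(-0.4Δo) + 0×(0.6Δo) = -2.4Δo; with Δo = 30960 cm⁻¹ that is -74304 cm⁻¹.
Relative to high-spin t₂g⁴ eg² (1 paired), the low-spin configuration has 2 additional pairs, contributing +2 × 16660 = +33320 cm⁻¹.
Net CFSE = -74304 + 33320 = -40984 cm⁻¹.

-40984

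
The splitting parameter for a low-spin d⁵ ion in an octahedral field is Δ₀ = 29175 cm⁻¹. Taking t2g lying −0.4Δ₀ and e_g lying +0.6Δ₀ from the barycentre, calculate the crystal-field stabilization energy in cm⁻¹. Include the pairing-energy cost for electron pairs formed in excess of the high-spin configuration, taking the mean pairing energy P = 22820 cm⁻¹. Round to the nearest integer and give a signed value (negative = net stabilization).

Electron filling gives t2g^5 e_g^0.
The orbital stabilization is -2.0Δ₀ = -2.0 × 29175 = -58350 cm⁻¹.
Relative to high-spin t2g^3 e_g^2 (0 paired), the low-spin configuration has 2 additional pairs, contributing +2 × 22820 = +45640 cm⁻¹.
Net CFSE = -58350 + 45640 = -12710 cm⁻¹.

-12710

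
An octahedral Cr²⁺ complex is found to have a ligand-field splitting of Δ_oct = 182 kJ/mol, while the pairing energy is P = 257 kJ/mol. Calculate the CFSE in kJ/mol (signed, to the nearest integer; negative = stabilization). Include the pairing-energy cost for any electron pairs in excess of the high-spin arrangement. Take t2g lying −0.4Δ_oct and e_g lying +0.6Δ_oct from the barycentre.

Cr²⁺: group 6, so d-count = 6 − 2 = 4.
Here Δ_oct < P (182 < 257), so the high-spin state is favoured.
Filling d⁴ accordingly: t2g^3 e_g^1.
Orbital CFSE = -0.6Δ_oct = -0.6 × 182 = -109 kJ/mol.
High-spin has no excess pairs, so no pairing correction applies.

-109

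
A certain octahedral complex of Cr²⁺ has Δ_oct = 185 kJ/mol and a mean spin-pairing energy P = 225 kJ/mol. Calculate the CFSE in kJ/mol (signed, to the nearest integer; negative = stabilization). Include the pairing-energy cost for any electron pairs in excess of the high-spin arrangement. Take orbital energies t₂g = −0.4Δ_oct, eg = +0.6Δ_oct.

Cr sits in group 6; removing 2 electrons leaves Cr²⁺ with 6 − 2 = 4 d electrons.
With Δ_oct < P the complex is high-spin.
That gives t₂g³ eg¹.
Orbital CFSE = -0.6Δ_oct = -0.6 × 185 = -111 kJ/mol.
High-spin has no excess pairs, so no pairing correction applies.

-111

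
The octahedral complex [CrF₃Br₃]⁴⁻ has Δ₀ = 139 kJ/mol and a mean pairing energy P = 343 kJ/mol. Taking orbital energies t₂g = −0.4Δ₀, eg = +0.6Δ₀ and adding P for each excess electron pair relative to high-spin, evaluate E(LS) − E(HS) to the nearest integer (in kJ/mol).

204

Ligand charges: 3×(-1) from F⁻ and 3×(-1) from Br⁻ sum to -6; with overall charge -4, Cr is +2.
Cr²⁺: group 6, so d-count = 6 − 2 = 4.
High-spin: t₂g³ eg¹, CFSE = -0.6Δ₀ = -83 kJ/mol.
For low-spin the configuration is t₂g⁴ eg⁰: orbital energy -1.6 × 139 = -222 kJ/mol, and 1 additional pair relative to high-spin adds 343 kJ/mol, giving 121 kJ/mol.
Thus E(LS) − E(HS) = 204 kJ/mol.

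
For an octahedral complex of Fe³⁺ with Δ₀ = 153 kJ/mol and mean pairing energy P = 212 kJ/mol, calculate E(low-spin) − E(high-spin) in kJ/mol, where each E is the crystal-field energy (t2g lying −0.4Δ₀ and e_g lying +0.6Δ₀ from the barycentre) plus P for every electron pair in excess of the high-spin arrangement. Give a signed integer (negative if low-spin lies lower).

Group 8 minus oxidation state +3 gives a d⁵ configuration for Fe³⁺.
In the high-spin limit (t2g^3 e_g^2) the orbital term is 0.0Δ₀ = 0 kJ/mol, with no excess pairing.
Low-spin: t2g^5 e_g^0, orbital CFSE = -2.0Δ₀ = -306 kJ/mol; plus 2 excess pairs × P = +424 kJ/mol; total 118 kJ/mol.
The difference is 118 − (0) = 118 kJ/mol, so high-spin lies lower.

118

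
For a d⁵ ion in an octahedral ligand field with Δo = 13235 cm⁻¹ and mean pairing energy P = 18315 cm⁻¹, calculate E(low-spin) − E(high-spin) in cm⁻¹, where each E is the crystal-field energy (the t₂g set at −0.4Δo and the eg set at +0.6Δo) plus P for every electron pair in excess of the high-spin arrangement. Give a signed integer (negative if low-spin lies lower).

High-spin: t₂g³ eg², CFSE = 0.0Δo = 0 cm⁻¹.
For low-spin the configuration is t₂g⁵ eg⁰: orbital energy -2.0 × 13235 = -26470 cm⁻¹, and 2 additional pairs relative to high-spin add 36630 cm⁻¹, giving 10160 cm⁻¹.
E(LS) − E(HS) = 10160 − (0) = 10160 cm⁻¹.

10160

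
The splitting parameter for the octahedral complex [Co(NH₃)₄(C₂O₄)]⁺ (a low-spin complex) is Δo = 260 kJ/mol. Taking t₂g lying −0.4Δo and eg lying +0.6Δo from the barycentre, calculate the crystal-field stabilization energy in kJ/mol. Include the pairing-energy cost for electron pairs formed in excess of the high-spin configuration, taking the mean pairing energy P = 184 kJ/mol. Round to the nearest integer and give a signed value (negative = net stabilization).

Ligand charges: 4×(+0) from NH₃ and 1×(-2) from C₂O₄²⁻ sum to -2; with overall charge +1, Co is +3.
Co is in group 9, so Co³⁺ is d⁶ (9 − 3 = 6).
Configuration: t₂g⁶ eg⁰.
The orbital stabilization is -2.4Δo = -2.4 × 260 = -624 kJ/mol.
Relative to high-spin t₂g⁴ eg² (1 paired), the low-spin configuration has 2 additional pairs, contributing +2 × 184 = +368 kJ/mol.
Combining: -624 + 368 = -256 kJ/mol.

-256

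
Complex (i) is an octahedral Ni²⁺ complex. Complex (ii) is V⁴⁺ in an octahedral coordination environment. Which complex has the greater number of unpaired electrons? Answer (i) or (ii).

(i): Ni²⁺: group 10, so d-count = 10 − 2 = 8; t₂g⁶ eg² → 2 unpaired.
(ii): V is in group 5, so V⁴⁺ is d¹ (5 − 4 = 1); t2g^1 e_g^0 → 1 unpaired.
So (i) has more unpaired electrons.

(i)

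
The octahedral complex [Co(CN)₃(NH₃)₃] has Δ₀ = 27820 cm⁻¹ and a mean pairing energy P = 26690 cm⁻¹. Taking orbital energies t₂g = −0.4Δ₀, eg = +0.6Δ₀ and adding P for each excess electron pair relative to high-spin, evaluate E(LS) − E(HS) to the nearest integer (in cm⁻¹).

Ligand charges: 3×(-1) from CN⁻ and 3×(+0) from NH₃ sum to -3; with overall charge +0, Co is +3.
Co sits in group 9; removing 3 electrons leaves Co³⁺ with 9 − 3 = 6 d electrons.
In the high-spin limit (t₂g⁴ eg²) the orbital term is -0.4Δ₀ = -11128 cm⁻¹, with no excess pairing.
For low-spin the configuration is t₂g⁶ eg⁰: orbital energy -2.4 × 27820 = -66768 cm⁻¹, and 2 additional pairs relative to high-spin add 53380 cm⁻¹, giving -13388 cm⁻¹.
The difference is -13388 − (-11128) = -2260 cm⁻¹, so low-spin lies lower.

-2260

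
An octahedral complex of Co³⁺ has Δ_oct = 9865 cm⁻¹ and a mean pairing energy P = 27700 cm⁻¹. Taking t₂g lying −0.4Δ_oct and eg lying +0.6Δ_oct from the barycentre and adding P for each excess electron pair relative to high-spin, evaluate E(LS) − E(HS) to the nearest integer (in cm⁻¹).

Co is in group 9, so Co³⁺ is d⁶ (9 − 3 = 6).
High-spin d⁶ fills as t₂g⁴ eg² with CFSE 4(−0.4) + 2(+0.6) = -0.4Δ_oct = -3946 cm⁻¹.
Low-spin: t₂g⁶ eg⁰, orbital CFSE = -2.4Δ_oct = -23676 cm⁻¹; plus 2 excess pairs × P = +55400 cm⁻¹; total 31724 cm⁻¹.
E(LS) − E(HS) = 31724 − (-3946) = 35670 cm⁻¹.

35670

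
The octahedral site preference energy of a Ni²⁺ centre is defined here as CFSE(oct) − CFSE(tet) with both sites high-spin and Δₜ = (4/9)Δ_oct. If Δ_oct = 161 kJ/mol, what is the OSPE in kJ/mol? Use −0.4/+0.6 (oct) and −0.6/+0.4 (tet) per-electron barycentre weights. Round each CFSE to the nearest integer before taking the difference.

-136

Ni²⁺: group 10, so d-count = 10 − 2 = 8.
Octahedral (high-spin): t₂g⁶ eg², CFSE = 6(−0.4) + 2(+0.6) = -1.2Δ_oct = -1.2 × 161 = -193 kJ/mol.
In a tetrahedral site the filling is e⁴ t₂⁴: CFSE(tet) = -0.8Δₜ = -0.8 × (4/9)(161) = -57 kJ/mol.
OSPE = CFSE(oct) − CFSE(tet) = -193 − (-57) = -136 kJ/mol.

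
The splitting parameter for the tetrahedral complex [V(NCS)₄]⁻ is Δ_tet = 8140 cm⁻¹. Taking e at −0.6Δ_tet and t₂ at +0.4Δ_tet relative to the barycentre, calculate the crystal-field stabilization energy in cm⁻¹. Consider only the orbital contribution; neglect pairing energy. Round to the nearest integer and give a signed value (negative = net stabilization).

Each NCS⁻ contributes -1; 4 × (-1) = -4. With overall charge -1, V is in the +3 oxidation state.
V sits in group 5; removing 3 electrons leaves V³⁺ with 5 − 3 = 2 d electrons.
Tetrahedral splitting is small, so the complex is high-spin.
The d² electrons fill as e² t₂⁰.
Orbital CFSE = 2(-0.6) + 0(0.4) = -1.2Δ_tet = -1.2 × 8140 = -9768 cm⁻¹.

-9768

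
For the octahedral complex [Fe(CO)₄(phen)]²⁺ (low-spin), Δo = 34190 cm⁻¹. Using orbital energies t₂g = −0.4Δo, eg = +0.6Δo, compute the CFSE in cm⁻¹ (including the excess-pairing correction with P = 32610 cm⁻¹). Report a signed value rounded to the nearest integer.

Ligand charges: 4×(+0) from CO and 1×(+0) from phen sum to +0; with overall charge +2, Fe is +2.
Group 8 minus oxidation state +2 gives a d⁶ configuration for Fe²⁺.
Electron filling gives t₂g⁶ eg⁰.
CFSE(orbital) = 6×(-0.4Δo) + 0×(0.6Δo) = -2.4Δo; with Δo = 34190 cm⁻¹ that is -82056 cm⁻¹.
Pairing penalty: 3 pairs vs 1 in the high-spin reference → 2 extra × P = 65220 cm⁻¹.
Combining: -82056 + 65220 = -16836 cm⁻¹.

-16836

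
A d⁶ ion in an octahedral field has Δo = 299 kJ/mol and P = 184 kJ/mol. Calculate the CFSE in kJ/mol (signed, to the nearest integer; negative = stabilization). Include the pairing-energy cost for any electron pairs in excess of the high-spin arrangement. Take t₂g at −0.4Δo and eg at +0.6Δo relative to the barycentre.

Here Δo > P (299 > 184), so the low-spin state is favoured.
That gives t₂g⁶ eg⁰.
Orbital CFSE = -2.4Δo = -2.4 × 299 = -718 kJ/mol.
Excess pairs vs high-spin: 3 − 1 = 2; pairing cost = +368 kJ/mol.
Net CFSE = -718 + 368 = -350 kJ/mol.

-350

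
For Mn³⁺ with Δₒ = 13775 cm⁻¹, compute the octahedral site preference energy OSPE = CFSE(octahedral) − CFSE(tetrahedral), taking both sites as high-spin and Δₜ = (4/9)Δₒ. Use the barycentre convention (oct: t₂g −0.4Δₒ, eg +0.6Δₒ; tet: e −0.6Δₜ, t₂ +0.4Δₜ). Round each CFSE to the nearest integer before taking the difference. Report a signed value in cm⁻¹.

Group 7 minus oxidation state +3 gives a d⁴ configuration for Mn³⁺.
In an octahedral site d⁴ (HS) is t2g^3 e_g^1, giving CFSE(oct) = -0.6Δₒ = -8265 cm⁻¹.
Tetrahedral: e^2 t2^2, CFSE = 2(−0.6) + 2(+0.4) = -0.4Δₜ = -0.4 × (4/9) × 13775 = -2449 cm⁻¹.
OSPE = -8265 − (-2449) = -5816 cm⁻¹.

-5816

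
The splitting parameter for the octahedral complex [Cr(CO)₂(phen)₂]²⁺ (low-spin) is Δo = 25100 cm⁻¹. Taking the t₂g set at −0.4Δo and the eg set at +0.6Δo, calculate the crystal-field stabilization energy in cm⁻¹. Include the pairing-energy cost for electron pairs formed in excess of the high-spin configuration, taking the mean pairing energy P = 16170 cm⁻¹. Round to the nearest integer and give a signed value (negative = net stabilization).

Ligand charges: 2×(+0) from CO and 2×(+0) from phen sum to +0; with overall charge +2, Cr is +2.
Cr is in group 6, so Cr²⁺ is d⁴ (6 − 2 = 4).
Electron filling gives t₂g⁴ eg⁰.
The orbital stabilization is -1.6Δo = -1.6 × 25100 = -40160 cm⁻¹.
Pairing penalty: 1 pair vs 0 in the high-spin reference → 1 extra × P = 16170 cm⁻¹.
Net CFSE = -40160 + 16170 = -23990 cm⁻¹.

-23990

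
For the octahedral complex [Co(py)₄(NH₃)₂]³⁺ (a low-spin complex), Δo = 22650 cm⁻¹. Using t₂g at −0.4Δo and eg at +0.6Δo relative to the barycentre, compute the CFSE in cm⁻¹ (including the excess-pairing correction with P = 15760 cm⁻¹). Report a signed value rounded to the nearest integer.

-22840

Ligand charges: 4×(+0) from py and 2×(+0) from NH₃ sum to +0; with overall charge +3, Co is +3.
Group 9 minus oxidation state +3 gives a d⁶ configuration for Co³⁺.
Configuration: t₂g⁶ eg⁰.
CFSE(orbital) = 6×(-0.4Δo) + 0×(0.6Δo) = -2.4Δo; with Δo = 22650 cm⁻¹ that is -54360 cm⁻¹.
Relative to high-spin t₂g⁴ eg² (1 paired), the low-spin configuration has 2 additional pairs, contributing +2 × 15760 = +31520 cm⁻¹.
Combining: -54360 + 31520 = -22840 cm⁻¹.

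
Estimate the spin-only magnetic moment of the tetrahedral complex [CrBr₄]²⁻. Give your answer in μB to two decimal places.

Each Br⁻ contributes -1; 4 × (-1) = -4. With overall charge -2, Cr is in the +2 oxidation state.
Cr sits in group 6; removing 2 electrons leaves Cr²⁺ with 6 − 2 = 4 d electrons.
Tetrahedral fields are weak (Δₜ ≈ 4/9 Δₒ), so electrons fill high-spin.
Configuration: e² t₂² → 4 unpaired electrons.
μ(spin-only) = √[4(4+2)] = √24 ≈ 4.90 μB.

4.90 μB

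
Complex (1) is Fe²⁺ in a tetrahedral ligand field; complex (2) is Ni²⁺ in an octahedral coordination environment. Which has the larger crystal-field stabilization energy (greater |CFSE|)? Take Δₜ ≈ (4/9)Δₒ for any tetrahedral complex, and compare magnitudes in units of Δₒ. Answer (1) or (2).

(2)

(1): Fe sits in group 8; removing 2 electrons leaves Fe²⁺ with 8 − 2 = 6 d electrons; Tetrahedral fields are weak (Δₜ ≈ 4/9 Δₒ), so electrons fill high-spin; e³ t₂³, CFSE = -0.6Δₜ ≈ -0.27Δₒ.
(2): Ni²⁺: group 10, so d-count = 10 − 2 = 8; For octahedral d⁸ the high- and low-spin configurations coincide; t2g^6 e_g^2, CFSE = -1.2Δₒ.
So (2) has the larger |CFSE|.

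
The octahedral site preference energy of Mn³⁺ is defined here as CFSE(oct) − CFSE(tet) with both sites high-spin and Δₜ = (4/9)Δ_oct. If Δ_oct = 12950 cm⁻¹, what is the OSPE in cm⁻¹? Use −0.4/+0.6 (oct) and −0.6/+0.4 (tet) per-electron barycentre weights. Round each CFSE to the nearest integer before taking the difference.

Group 7 minus oxidation state +3 gives a d⁴ configuration for Mn³⁺.
Octahedral (high-spin): t₂g³ eg¹, CFSE = 3(−0.4) + 1(+0.6) = -0.6Δ_oct = -0.6 × 12950 = -7770 cm⁻¹.
Tetrahedral e² t₂² gives -0.4Δₜ = -0.4 × (4/9) × 12950 = -2302 cm⁻¹.
OSPE = CFSE(oct) − CFSE(tet) = -7770 − (-2302) = -5468 cm⁻¹.

-5468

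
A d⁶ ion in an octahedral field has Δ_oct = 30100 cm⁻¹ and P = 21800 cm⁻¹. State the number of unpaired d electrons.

0

Here Δ_oct > P (30100 > 21800), so the low-spin state is favoured.
Filling d⁶ accordingly: t2g^6 e_g^0.
Unpaired electrons: 0.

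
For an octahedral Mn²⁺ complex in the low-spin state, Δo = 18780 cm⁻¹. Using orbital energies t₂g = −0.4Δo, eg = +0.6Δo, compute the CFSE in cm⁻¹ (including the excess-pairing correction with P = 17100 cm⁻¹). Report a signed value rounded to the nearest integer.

Group 7 minus oxidation state +2 gives a d⁵ configuration for Mn²⁺.
Configuration: t₂g⁵ eg⁰.
CFSE(orbital) = 5×(-0.4Δo) + 0×(0.6Δo) = -2.0Δo; with Δo = 18780 cm⁻¹ that is -37560 cm⁻¹.
High-spin d⁵ would be t₂g³ eg² with 0 pairs; low-spin has 2, so 2 excess pairs cost +2P = +34200 cm⁻¹.
Overall CFSE = -37560 + 34200 = -3360 cm⁻¹.

-3360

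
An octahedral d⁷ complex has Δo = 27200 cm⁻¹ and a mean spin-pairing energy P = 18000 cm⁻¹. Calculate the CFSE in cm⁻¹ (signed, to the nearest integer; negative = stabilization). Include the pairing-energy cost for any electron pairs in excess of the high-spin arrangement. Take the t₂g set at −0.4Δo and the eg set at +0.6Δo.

Here Δo > P (27200 > 18000), so the low-spin state is favoured.
Configuration: t₂g⁶ eg¹.
Orbital CFSE = -1.8Δo = -1.8 × 27200 = -48960 cm⁻¹.
Excess pairs vs high-spin: 3 − 2 = 1; pairing cost = +18000 cm⁻¹.
Net CFSE = -48960 + 18000 = -30960 cm⁻¹.

-30960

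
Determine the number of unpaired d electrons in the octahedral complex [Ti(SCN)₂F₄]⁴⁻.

2

Ligand charges: 2×(-1) from SCN⁻ and 4×(-1) from F⁻ sum to -6; with overall charge -4, Ti is +2.
Ti is in group 4, so Ti²⁺ is d² (4 − 2 = 2).
Configuration: t2g^2 e_g^0, giving 2 unpaired electrons.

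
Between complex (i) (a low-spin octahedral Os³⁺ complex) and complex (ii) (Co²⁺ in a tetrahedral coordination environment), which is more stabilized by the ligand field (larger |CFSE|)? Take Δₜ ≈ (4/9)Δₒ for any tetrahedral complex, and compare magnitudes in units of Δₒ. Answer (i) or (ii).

(i)

(i): Os sits in group 8; removing 3 electrons leaves Os³⁺ with 8 − 3 = 5 d electrons; t2g^5 e_g^0, CFSE = -2.0Δₒ.
(ii): Group 9 minus oxidation state +2 gives a d⁷ configuration for Co²⁺; Tetrahedral splitting is small, so the complex is high-spin; e⁴ t₂³, CFSE = -1.2Δₜ ≈ -0.53Δₒ.
So (i) has the larger |CFSE|.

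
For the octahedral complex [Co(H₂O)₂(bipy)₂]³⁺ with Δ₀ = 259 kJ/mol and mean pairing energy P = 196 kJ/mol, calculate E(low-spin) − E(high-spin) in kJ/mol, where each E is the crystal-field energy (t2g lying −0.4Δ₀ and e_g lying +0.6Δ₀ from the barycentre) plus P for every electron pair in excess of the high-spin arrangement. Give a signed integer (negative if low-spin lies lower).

Ligand charges: 2×(+0) from H₂O and 2×(+0) from bipy sum to +0; with overall charge +3, Co is +3.
Co³⁺: group 9, so d-count = 9 − 3 = 6.
In the high-spin limit (t2g^4 e_g^2) the orbital term is -0.4Δ₀ = -104 kJ/mol, with no excess pairing.
Low-spin t2g^6 e_g^0 gives -2.4Δ₀ = -622 kJ/mol, but forming 2 extra pairs costs 2P = 392 kJ/mol, so E(LS) = -622 + 392 = -230 kJ/mol.
Thus E(LS) − E(HS) = -126 kJ/mol.

-126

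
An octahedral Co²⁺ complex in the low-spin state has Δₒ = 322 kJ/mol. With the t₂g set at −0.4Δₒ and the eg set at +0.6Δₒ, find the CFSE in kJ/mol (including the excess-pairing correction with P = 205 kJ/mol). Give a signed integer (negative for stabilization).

Co sits in group 9; removing 2 electrons leaves Co²⁺ with 9 − 2 = 7 d electrons.
The d⁷ electrons fill as t₂g⁶ eg¹.
The orbital stabilization is -1.8Δₒ = -1.8 × 322 = -580 kJ/mol.
High-spin d⁷ would be t₂g⁵ eg² with 2 pairs; low-spin has 3, so 1 excess pair costs +1P = +205 kJ/mol.
Net CFSE = -580 + 205 = -375 kJ/mol.

-375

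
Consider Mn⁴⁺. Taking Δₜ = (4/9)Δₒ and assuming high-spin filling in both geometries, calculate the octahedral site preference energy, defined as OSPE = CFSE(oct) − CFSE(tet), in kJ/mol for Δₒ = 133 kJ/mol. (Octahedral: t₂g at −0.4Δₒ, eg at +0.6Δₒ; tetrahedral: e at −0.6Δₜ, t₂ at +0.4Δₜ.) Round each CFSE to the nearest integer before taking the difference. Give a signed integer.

Group 7 minus oxidation state +4 gives a d³ configuration for Mn⁴⁺.
Octahedral high-spin t2g^3 e_g^0: CFSE = -1.2 × 133 = -160 kJ/mol.
In a tetrahedral site the filling is e^2 t2^1: CFSE(tet) = -0.8Δₜ = -0.8 × (4/9)(133) = -47 kJ/mol.
OSPE = -160 − (-47) = -113 kJ/mol.

-113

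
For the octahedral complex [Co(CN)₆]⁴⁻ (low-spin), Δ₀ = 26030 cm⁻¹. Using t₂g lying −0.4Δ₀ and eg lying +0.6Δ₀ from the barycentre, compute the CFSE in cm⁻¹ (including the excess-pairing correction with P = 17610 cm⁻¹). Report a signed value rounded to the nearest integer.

-29244

Each CN⁻ contributes -1; 6 × (-1) = -6. With overall charge -4, Co is in the +2 oxidation state.
Co sits in group 9; removing 2 electrons leaves Co²⁺ with 9 − 2 = 7 d electrons.
Configuration: t₂g⁶ eg¹.
CFSE(orbital) = 6×(-0.4Δ₀) + 1×(0.6Δ₀) = -1.8Δ₀; with Δ₀ = 26030 cm⁻¹ that is -46854 cm⁻¹.
Pairing penalty: 3 pairs vs 2 in the high-spin reference → 1 extra × P = 17610 cm⁻¹.
Combining: -46854 + 17610 = -29244 cm⁻¹.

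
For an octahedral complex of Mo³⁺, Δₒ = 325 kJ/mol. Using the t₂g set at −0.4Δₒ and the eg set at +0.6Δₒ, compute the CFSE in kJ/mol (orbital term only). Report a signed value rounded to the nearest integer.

Mo³⁺: group 6, so d-count = 6 − 3 = 3.
Electron filling gives t₂g³ eg⁰.
Orbital CFSE = 3(-0.4) + 0(0.6) = -1.2Δₒ = -1.2 × 325 = -390 kJ/mol.

-390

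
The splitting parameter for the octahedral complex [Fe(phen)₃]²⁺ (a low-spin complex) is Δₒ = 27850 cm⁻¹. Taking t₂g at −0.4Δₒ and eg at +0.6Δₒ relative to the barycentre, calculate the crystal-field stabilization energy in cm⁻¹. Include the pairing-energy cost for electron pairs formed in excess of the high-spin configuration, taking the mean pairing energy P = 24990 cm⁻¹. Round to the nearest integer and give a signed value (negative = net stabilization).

-16860

phen is neutral, so the +2 overall charge sits on Fe: oxidation state +2.
Fe sits in group 8; removing 2 electrons leaves Fe²⁺ with 8 − 2 = 6 d electrons.
Configuration: t₂g⁶ eg⁰.
CFSE(orbital) = 6×(-0.4Δₒ) + 0×(0.6Δₒ) = -2.4Δₒ; with Δₒ = 27850 cm⁻¹ that is -66840 cm⁻¹.
Relative to high-spin t₂g⁴ eg² (1 paired), the low-spin configuration has 2 additional pairs, contributing +2 × 24990 = +49980 cm⁻¹.
Overall CFSE = -66840 + 49980 = -16860 cm⁻¹.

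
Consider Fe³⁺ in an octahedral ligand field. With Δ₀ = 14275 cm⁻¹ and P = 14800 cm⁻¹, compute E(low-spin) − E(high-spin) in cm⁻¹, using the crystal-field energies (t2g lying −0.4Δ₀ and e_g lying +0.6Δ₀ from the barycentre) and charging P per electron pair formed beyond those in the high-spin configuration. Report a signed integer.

Fe is in group 8, so Fe³⁺ is d⁵ (8 − 3 = 5).
High-spin d⁵ fills as t2g^3 e_g^2 with CFSE 3(−0.4) + 2(+0.6) = 0.0Δ₀ = 0 cm⁻¹.
For low-spin the configuration is t2g^5 e_g^0: orbital energy -2.0 × 14275 = -28550 cm⁻¹, and 2 additional pairs relative to high-spin add 29600 cm⁻¹, giving 1050 cm⁻¹.
E(LS) − E(HS) = 1050 − (0) = 1050 cm⁻¹.

1050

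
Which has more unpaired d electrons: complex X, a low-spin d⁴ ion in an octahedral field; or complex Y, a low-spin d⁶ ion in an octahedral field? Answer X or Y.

X

X: t2g^4 e_g^0 → 2 unpaired.
Y: t₂g⁶ eg⁰ → 0 unpaired.
So X has more unpaired electrons.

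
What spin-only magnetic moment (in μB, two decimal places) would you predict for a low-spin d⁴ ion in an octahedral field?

Configuration: t2g^4 e_g^0 → 2 unpaired electrons.
μ(spin-only) = √[2(2+2)] = √8 ≈ 2.83 μB.

2.83 μB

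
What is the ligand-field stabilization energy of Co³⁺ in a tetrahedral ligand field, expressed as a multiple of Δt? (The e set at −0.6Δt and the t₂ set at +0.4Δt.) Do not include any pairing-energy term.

Co is in group 9, so Co³⁺ is d⁶ (9 − 3 = 6).
Tetrahedral fields are weak (Δₜ ≈ 4/9 Δₒ), so electrons fill high-spin.
Configuration: e³ t₂³.
CFSE = 3(-0.6Δt) + 3(0.4Δt) = -1.8Δt + 1.2Δt = -0.6Δt.

-0.6 Δt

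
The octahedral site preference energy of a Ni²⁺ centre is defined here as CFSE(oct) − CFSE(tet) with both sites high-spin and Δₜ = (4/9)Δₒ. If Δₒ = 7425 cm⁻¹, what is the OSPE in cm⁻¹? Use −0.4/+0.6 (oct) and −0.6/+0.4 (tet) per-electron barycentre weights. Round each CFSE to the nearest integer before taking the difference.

Ni sits in group 10; removing 2 electrons leaves Ni²⁺ with 10 − 2 = 8 d electrons.
In an octahedral site d⁸ (HS) is t₂g⁶ eg², giving CFSE(oct) = -1.2Δₒ = -8910 cm⁻¹.
Tetrahedral: e⁴ t₂⁴, CFSE = 4(−0.6) + 4(+0.4) = -0.8Δₜ = -0.8 × (4/9) × 7425 = -2640 cm⁻¹.
OSPE = CFSE(oct) − CFSE(tet) = -8910 − (-2640) = -6270 cm⁻¹.

-6270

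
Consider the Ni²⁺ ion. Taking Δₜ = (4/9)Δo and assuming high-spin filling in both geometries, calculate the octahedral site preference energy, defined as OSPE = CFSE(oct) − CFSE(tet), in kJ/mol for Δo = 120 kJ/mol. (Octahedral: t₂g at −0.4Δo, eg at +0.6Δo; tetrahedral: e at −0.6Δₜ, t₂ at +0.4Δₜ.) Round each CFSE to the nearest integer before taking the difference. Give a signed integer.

Ni is in group 10, so Ni²⁺ is d⁸ (10 − 2 = 8).
In an octahedral site d⁸ (HS) is t₂g⁶ eg², giving CFSE(oct) = -1.2Δo = -144 kJ/mol.
Tetrahedral: e⁴ t₂⁴, CFSE = 4(−0.6) + 4(+0.4) = -0.8Δₜ = -0.8 × (4/9) × 120 = -43 kJ/mol.
Subtracting, OSPE = -144 − (-43) = -101 kJ/mol.

-101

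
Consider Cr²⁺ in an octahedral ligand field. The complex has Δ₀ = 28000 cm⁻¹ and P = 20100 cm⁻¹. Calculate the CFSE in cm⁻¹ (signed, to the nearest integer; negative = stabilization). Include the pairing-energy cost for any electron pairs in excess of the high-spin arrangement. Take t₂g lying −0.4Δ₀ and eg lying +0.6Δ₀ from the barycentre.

-24700

Cr sits in group 6; removing 2 electrons leaves Cr²⁺ with 6 − 2 = 4 d electrons.
Here Δ₀ > P (28000 > 20100), so the low-spin state is favoured.
Configuration: t₂g⁴ eg⁰.
Orbital CFSE = -1.6Δ₀ = -1.6 × 28000 = -44800 cm⁻¹.
Excess pairs vs high-spin: 1 − 0 = 1; pairing cost = +20100 cm⁻¹.
Net CFSE = -44800 + 20100 = -24700 cm⁻¹.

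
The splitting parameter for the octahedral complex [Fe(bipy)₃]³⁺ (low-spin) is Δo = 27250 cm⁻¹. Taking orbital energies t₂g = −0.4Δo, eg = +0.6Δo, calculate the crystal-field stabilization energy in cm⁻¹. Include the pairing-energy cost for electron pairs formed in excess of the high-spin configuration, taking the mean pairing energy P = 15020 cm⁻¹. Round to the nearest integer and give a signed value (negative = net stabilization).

bipy is neutral, so the +3 overall charge sits on Fe: oxidation state +3.
Fe³⁺: group 8, so d-count = 8 − 3 = 5.
The d⁵ electrons fill as t₂g⁵ eg⁰.
Orbital CFSE = 5(-0.4) + 0(0.6) = -2.0Δo = -2.0 × 27250 = -54500 cm⁻¹.
High-spin d⁵ would be t₂g³ eg² with 0 pairs; low-spin has 2, so 2 excess pairs cost +2P = +30040 cm⁻¹.
Combining: -54500 + 30040 = -24460 cm⁻¹.

-24460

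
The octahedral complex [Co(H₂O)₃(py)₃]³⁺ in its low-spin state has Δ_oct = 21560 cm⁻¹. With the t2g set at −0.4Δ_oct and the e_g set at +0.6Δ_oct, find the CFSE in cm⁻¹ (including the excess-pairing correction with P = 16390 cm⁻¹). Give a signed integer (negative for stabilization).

Ligand charges: 3×(+0) from H₂O and 3×(+0) from py sum to +0; with overall charge +3, Co is +3.
Co sits in group 9; removing 3 electrons leaves Co³⁺ with 9 − 3 = 6 d electrons.
Electron filling gives t2g^6 e_g^0.
CFSE(orbital) = 6×(-0.4Δ_oct) + 0×(0.6Δ_oct) = -2.4Δ_oct; with Δ_oct = 21560 cm⁻¹ that is -51744 cm⁻¹.
Pairing penalty: 3 pairs vs 1 in the high-spin reference → 2 extra × P = 32780 cm⁻¹.
Overall CFSE = -51744 + 32780 = -18964 cm⁻¹.

-18964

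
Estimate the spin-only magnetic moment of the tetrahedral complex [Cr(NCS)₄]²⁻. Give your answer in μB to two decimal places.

Each NCS⁻ contributes -1; 4 × (-1) = -4. With overall charge -2, Cr is in the +2 oxidation state.
Cr sits in group 6; removing 2 electrons leaves Cr²⁺ with 6 − 2 = 4 d electrons.
Tetrahedral splitting is small, so the complex is high-spin.
Configuration: e² t₂² → 4 unpaired electrons.
μ(spin-only) = √[4(4+2)] = √24 ≈ 4.90 μB.

4.90 μB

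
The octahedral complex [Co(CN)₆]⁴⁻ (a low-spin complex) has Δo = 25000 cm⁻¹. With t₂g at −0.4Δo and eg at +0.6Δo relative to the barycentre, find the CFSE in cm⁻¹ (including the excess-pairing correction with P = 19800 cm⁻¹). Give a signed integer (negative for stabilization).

Each CN⁻ contributes -1; 6 × (-1) = -6. With overall charge -4, Co is in the +2 oxidation state.
Co²⁺: group 9, so d-count = 9 − 2 = 7.
Electron filling gives t₂g⁶ eg¹.
CFSE(orbital) = 6×(-0.4Δo) + 1×(0.6Δo) = -1.8Δo; with Δo = 25000 cm⁻¹ that is -45000 cm⁻¹.
Relative to high-spin t₂g⁵ eg² (2 paired), the low-spin configuration has 1 additional pair, contributing +1 × 19800 = +19800 cm⁻¹.
Combining: -45000 + 19800 = -25200 cm⁻¹.

-25200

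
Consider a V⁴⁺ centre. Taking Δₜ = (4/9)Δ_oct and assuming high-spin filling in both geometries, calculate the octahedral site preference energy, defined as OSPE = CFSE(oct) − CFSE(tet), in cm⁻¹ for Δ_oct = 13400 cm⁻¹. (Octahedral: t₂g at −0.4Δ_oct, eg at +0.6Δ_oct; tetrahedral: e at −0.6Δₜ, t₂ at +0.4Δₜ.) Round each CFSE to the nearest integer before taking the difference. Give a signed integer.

-1787

V⁴⁺: group 5, so d-count = 5 − 4 = 1.
Octahedral (high-spin): t₂g¹ eg⁰, CFSE = 1(−0.4) + 0(+0.6) = -0.4Δ_oct = -0.4 × 13400 = -5360 cm⁻¹.
In a tetrahedral site the filling is e¹ t₂⁰: CFSE(tet) = -0.6Δₜ = -0.6 × (4/9)(13400) = -3573 cm⁻¹.
OSPE = -5360 − (-3573) = -1787 cm⁻¹.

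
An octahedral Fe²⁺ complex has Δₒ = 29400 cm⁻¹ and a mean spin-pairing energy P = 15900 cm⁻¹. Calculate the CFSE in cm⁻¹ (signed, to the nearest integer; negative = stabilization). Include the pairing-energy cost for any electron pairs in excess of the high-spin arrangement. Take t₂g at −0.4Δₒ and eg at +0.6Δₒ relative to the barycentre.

-38760

Group 8 minus oxidation state +2 gives a d⁶ configuration for Fe²⁺.
Δₒ > P, so pairing is preferred: the ground state is low-spin.
Configuration: t₂g⁶ eg⁰.
Orbital CFSE = -2.4Δₒ = -2.4 × 29400 = -70560 cm⁻¹.
Excess pairs vs high-spin: 3 − 1 = 2; pairing cost = +31800 cm⁻¹.
Net CFSE = -70560 + 31800 = -38760 cm⁻¹.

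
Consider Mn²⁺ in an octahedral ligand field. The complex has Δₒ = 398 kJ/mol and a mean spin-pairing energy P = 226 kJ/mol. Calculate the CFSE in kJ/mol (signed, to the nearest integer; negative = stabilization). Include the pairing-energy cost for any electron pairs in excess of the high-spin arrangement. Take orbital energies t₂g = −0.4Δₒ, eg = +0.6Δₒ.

Mn is in group 7, so Mn²⁺ is d⁵ (7 − 2 = 5).
Here Δₒ > P (398 > 226), so the low-spin state is favoured.
That gives t₂g⁵ eg⁰.
Orbital CFSE = -2.0Δₒ = -2.0 × 398 = -796 kJ/mol.
Excess pairs vs high-spin: 2 − 0 = 2; pairing cost = +452 kJ/mol.
Net CFSE = -796 + 452 = -344 kJ/mol.

-344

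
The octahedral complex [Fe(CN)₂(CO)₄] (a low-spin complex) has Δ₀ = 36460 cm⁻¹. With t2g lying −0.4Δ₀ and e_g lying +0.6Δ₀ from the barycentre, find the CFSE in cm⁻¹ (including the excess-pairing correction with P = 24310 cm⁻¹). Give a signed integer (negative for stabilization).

Ligand charges: 2×(-1) from CN⁻ and 4×(+0) from CO sum to -2; with overall charge +0, Fe is +2.
Group 8 minus oxidation state +2 gives a d⁶ configuration for Fe²⁺.
The d⁶ electrons fill as t2g^6 e_g^0.
Orbital CFSE = 6(-0.4) + 0(0.6) = -2.4Δ₀ = -2.4 × 36460 = -87504 cm⁻¹.
High-spin d⁶ would be t2g^4 e_g^2 with 1 pair; low-spin has 3, so 2 excess pairs cost +2P = +48620 cm⁻¹.
Net CFSE = -87504 + 48620 = -38884 cm⁻¹.

-38884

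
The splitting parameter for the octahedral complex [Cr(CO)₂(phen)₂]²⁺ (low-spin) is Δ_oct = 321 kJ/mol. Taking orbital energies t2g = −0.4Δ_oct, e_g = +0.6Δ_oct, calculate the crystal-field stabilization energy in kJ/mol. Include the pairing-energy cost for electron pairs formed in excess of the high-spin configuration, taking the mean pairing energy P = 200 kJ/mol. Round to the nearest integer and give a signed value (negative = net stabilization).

-314

Ligand charges: 2×(+0) from CO and 2×(+0) from phen sum to +0; with overall charge +2, Cr is +2.
Cr²⁺: group 6, so d-count = 6 − 2 = 4.
Electron filling gives t2g^4 e_g^0.
Orbital CFSE = 4(-0.4) + 0(0.6) = -1.6Δ_oct = -1.6 × 321 = -514 kJ/mol.
Pairing penalty: 1 pair vs 0 in the high-spin reference → 1 extra × P = 200 kJ/mol.
Net CFSE = -514 + 200 = -314 kJ/mol.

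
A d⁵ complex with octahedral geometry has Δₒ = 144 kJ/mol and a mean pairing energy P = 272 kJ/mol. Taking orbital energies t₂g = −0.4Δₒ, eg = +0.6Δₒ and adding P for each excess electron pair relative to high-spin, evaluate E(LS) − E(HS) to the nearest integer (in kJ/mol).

High-spin: t₂g³ eg², CFSE = 0.0Δₒ = 0 kJ/mol.
Low-spin t₂g⁵ eg⁰ gives -2.0Δₒ = -288 kJ/mol, but forming 2 extra pairs costs 2P = 544 kJ/mol, so E(LS) = -288 + 544 = 256 kJ/mol.
E(LS) − E(HS) = 256 − (0) = 256 kJ/mol.

256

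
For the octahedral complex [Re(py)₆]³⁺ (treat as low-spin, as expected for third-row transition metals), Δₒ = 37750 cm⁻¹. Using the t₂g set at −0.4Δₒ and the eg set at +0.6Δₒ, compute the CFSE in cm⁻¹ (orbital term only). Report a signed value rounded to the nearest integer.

py is neutral, so the +3 overall charge sits on Re: oxidation state +3.
Group 7 minus oxidation state +3 gives a d⁴ configuration for Re³⁺.
The d⁴ electrons fill as t₂g⁴ eg⁰.
CFSE(orbital) = 4×(-0.4Δₒ) + 0×(0.6Δₒ) = -1.6Δₒ; with Δₒ = 37750 cm⁻¹ that is -60400 cm⁻¹.

-60400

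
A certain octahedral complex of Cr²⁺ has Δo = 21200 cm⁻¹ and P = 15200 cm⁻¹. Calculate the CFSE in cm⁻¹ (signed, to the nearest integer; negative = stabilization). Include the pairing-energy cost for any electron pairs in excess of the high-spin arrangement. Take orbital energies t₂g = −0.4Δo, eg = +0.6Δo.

Group 6 minus oxidation state +2 gives a d⁴ configuration for Cr²⁺.
Here Δo > P (21200 > 15200), so the low-spin state is favoured.
Configuration: t₂g⁴ eg⁰.
Orbital CFSE = -1.6Δo = -1.6 × 21200 = -33920 cm⁻¹.
Excess pairs vs high-spin: 1 − 0 = 1; pairing cost = +15200 cm⁻¹.
Net CFSE = -33920 + 15200 = -18720 cm⁻¹.

-18720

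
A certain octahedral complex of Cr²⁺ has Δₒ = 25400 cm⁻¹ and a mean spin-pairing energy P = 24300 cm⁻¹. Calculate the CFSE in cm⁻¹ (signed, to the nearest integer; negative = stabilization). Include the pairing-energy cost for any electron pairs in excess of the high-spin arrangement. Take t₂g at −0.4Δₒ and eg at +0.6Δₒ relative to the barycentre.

-16340

Cr sits in group 6; removing 2 electrons leaves Cr²⁺ with 6 − 2 = 4 d electrons.
Since Δₒ = 25400 cm⁻¹ > P = 24300 cm⁻¹, the complex adopts the low-spin configuration.
That gives t₂g⁴ eg⁰.
Orbital CFSE = -1.6Δₒ = -1.6 × 25400 = -40640 cm⁻¹.
Excess pairs vs high-spin: 1 − 0 = 1; pairing cost = +24300 cm⁻¹.
Net CFSE = -40640 + 24300 = -16340 cm⁻¹.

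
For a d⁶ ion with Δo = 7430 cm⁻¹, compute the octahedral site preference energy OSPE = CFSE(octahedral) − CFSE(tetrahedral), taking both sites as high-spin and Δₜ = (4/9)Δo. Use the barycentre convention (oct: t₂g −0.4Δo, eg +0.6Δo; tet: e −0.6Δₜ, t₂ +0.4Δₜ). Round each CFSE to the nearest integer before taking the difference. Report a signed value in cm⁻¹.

Octahedral high-spin t2g^4 e_g^2: CFSE = -0.4 × 7430 = -2972 cm⁻¹.
In a tetrahedral site the filling is e^3 t2^3: CFSE(tet) = -0.6Δₜ = -0.6 × (4/9)(7430) = -1981 cm⁻¹.
Subtracting, OSPE = -2972 − (-1981) = -991 cm⁻¹.

-991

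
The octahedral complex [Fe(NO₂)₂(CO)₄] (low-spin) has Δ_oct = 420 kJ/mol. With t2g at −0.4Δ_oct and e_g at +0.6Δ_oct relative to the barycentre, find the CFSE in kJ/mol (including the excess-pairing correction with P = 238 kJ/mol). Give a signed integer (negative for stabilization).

Ligand charges: 2×(-1) from NO₂⁻ and 4×(+0) from CO sum to -2; with overall charge +0, Fe is +2.
Fe sits in group 8; removing 2 electrons leaves Fe²⁺ with 8 − 2 = 6 d electrons.
Electron filling gives t2g^6 e_g^0.
CFSE(orbital) = 6×(-0.4Δ_oct) + 0×(0.6Δ_oct) = -2.4Δ_oct; with Δ_oct = 420 kJ/mol that is -1008 kJ/mol.
High-spin d⁶ would be t2g^4 e_g^2 with 1 pair; low-spin has 3, so 2 excess pairs cost +2P = +476 kJ/mol.
Overall CFSE = -1008 + 476 = -532 kJ/mol.

-532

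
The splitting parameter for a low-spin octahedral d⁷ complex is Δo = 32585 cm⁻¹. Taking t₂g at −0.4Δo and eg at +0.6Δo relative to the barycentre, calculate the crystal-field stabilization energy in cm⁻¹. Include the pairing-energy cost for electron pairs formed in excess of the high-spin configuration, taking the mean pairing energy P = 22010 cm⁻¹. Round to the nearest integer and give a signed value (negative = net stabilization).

-36643

Electron filling gives t₂g⁶ eg¹.
The orbital stabilization is -1.8Δo = -1.8 × 32585 = -58653 cm⁻¹.
Pairing penalty: 3 pairs vs 2 in the high-spin reference → 1 extra × P = 22010 cm⁻¹.
Overall CFSE = -58653 + 22010 = -36643 cm⁻¹.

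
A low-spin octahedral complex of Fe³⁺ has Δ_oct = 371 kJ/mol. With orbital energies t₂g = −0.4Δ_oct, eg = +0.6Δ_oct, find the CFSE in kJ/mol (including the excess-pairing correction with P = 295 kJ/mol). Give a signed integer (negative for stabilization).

Fe³⁺: group 8, so d-count = 8 − 3 = 5.
The d⁵ electrons fill as t₂g⁵ eg⁰.
CFSE(orbital) = 5×(-0.4Δ_oct) + 0×(0.6Δ_oct) = -2.0Δ_oct; with Δ_oct = 371 kJ/mol that is -742 kJ/mol.
Pairing penalty: 2 pairs vs 0 in the high-spin reference → 2 extra × P = 590 kJ/mol.
Combining: -742 + 590 = -152 kJ/mol.

-152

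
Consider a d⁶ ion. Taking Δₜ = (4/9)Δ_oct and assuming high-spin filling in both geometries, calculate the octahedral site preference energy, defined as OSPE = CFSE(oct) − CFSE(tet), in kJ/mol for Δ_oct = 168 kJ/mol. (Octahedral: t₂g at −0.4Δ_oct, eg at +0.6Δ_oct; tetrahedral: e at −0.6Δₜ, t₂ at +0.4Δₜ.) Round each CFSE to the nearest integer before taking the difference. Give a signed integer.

Octahedral high-spin t₂g⁴ eg²: CFSE = -0.4 × 168 = -67 kJ/mol.
In a tetrahedral site the filling is e³ t₂³: CFSE(tet) = -0.6Δₜ = -0.6 × (4/9)(168) = -45 kJ/mol.
Subtracting, OSPE = -67 − (-45) = -22 kJ/mol.

-22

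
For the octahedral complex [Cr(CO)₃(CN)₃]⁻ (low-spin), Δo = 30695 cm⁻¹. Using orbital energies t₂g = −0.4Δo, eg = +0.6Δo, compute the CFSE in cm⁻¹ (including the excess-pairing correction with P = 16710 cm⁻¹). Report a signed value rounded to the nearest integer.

Ligand charges: 3×(+0) from CO and 3×(-1) from CN⁻ sum to -3; with overall charge -1, Cr is +2.
Cr sits in group 6; removing 2 electrons leaves Cr²⁺ with 6 − 2 = 4 d electrons.
Electron filling gives t₂g⁴ eg⁰.
Orbital CFSE = 4(-0.4) + 0(0.6) = -1.6Δo = -1.6 × 30695 = -49112 cm⁻¹.
Relative to high-spin t₂g³ eg¹ (0 paired), the low-spin configuration has 1 additional pair, contributing +1 × 16710 = +16710 cm⁻¹.
Overall CFSE = -49112 + 16710 = -32402 cm⁻¹.

-32402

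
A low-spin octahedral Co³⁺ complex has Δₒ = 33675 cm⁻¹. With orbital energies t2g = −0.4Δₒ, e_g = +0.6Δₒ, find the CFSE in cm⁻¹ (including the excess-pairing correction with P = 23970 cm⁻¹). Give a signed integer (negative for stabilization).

-32880

Co³⁺: group 9, so d-count = 9 − 3 = 6.
Configuration: t2g^6 e_g^0.
CFSE(orbital) = 6×(-0.4Δₒ) + 0×(0.6Δₒ) = -2.4Δₒ; with Δₒ = 33675 cm⁻¹ that is -80820 cm⁻¹.
Relative to high-spin t2g^4 e_g^2 (1 paired), the low-spin configuration has 2 additional pairs, contributing +2 × 23970 = +47940 cm⁻¹.
Net CFSE = -80820 + 47940 = -32880 cm⁻¹.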